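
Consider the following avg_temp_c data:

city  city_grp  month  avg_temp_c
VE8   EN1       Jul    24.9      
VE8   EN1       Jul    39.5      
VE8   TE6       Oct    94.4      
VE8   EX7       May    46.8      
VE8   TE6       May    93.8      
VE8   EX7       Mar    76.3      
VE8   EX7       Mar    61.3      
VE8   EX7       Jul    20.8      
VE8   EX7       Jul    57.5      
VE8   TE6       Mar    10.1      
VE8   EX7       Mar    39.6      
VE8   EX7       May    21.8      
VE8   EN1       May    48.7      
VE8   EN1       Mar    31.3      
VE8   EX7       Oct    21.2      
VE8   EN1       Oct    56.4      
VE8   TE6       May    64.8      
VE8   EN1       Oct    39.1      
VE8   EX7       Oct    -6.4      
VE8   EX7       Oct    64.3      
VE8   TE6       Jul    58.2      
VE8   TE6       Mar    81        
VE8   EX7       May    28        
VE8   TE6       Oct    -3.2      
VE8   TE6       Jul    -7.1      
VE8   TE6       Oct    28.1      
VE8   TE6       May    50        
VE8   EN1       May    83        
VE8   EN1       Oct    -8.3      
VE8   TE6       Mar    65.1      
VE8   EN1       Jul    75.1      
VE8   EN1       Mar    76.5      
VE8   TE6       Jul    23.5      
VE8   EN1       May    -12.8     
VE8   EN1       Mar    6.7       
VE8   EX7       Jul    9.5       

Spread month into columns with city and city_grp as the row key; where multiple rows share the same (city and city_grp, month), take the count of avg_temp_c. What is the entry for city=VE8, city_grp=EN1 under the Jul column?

Rows with city=VE8, city_grp=EN1 and month=Jul: avg_temp_c values are 24.9, 39.5, 75.1.
3 rows match — count = 3.

3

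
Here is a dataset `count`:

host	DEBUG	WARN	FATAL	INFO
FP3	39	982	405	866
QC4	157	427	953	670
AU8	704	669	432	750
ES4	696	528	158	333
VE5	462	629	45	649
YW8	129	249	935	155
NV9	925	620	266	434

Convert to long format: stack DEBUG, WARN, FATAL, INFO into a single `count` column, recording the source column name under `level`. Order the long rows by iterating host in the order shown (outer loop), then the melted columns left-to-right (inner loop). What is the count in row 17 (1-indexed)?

28 rows total (7 × 4). Row 17: index ⌊(17-1)/4⌋ = 4 into host → VE5; (17-1) mod 4 = 0 into the melted columns → DEBUG.
So row 17 is (VE5, DEBUG, 462); count = 462.

462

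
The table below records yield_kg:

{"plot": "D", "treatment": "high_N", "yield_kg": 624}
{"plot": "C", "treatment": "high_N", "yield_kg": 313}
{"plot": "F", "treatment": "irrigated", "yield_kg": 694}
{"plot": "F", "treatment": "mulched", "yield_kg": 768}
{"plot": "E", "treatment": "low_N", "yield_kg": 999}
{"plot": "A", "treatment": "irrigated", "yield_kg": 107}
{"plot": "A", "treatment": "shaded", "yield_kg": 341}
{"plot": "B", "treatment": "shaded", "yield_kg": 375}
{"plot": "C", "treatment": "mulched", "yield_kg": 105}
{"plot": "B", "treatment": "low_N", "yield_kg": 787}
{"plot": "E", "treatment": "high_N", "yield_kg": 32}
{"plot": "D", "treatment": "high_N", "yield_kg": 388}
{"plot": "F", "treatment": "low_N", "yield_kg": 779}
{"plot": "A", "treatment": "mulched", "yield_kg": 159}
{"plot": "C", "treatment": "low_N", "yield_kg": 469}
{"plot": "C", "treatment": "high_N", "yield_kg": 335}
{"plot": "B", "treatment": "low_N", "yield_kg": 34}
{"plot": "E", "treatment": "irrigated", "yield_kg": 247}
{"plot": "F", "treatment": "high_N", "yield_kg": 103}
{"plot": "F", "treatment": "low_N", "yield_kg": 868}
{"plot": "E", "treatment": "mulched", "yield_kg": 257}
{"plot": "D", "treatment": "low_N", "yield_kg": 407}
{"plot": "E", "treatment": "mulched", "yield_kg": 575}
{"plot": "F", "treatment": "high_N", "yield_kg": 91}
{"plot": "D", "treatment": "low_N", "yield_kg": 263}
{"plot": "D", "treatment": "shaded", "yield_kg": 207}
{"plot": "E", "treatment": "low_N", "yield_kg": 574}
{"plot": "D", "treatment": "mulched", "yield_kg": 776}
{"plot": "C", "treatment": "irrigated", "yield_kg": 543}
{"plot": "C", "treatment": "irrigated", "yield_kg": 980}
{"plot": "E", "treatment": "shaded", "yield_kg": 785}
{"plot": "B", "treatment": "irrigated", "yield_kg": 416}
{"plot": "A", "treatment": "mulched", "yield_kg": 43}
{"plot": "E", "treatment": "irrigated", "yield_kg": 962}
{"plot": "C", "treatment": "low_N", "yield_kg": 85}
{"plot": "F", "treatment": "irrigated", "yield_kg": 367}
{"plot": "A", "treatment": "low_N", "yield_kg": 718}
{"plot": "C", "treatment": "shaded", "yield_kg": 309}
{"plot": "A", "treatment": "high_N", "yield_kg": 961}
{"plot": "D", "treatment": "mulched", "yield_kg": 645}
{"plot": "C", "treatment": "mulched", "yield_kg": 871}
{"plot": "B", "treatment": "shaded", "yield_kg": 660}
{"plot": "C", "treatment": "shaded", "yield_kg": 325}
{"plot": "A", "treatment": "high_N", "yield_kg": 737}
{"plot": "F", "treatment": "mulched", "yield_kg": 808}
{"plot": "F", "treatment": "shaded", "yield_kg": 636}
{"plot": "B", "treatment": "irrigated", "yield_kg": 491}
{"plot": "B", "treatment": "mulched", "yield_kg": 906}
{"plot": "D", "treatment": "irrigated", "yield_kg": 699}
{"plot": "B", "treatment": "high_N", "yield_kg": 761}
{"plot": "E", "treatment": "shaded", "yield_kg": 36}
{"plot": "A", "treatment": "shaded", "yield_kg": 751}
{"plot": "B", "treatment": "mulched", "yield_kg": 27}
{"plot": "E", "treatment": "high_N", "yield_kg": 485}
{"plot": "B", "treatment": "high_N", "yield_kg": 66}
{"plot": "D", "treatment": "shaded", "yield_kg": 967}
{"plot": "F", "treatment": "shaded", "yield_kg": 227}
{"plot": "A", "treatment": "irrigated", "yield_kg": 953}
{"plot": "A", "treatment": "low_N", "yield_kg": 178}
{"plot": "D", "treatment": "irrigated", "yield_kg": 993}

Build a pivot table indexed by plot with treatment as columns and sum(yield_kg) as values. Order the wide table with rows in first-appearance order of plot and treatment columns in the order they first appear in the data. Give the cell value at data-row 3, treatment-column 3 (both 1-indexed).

1576

With rows in first-appearance order of plot, row 3 is plot=F. treatment columns in first-appearance order: high_N, irrigated, mulched, low_N, shaded; column 3 is mulched.
Long rows with plot=F, treatment=mulched: 768 + 808 = 1576.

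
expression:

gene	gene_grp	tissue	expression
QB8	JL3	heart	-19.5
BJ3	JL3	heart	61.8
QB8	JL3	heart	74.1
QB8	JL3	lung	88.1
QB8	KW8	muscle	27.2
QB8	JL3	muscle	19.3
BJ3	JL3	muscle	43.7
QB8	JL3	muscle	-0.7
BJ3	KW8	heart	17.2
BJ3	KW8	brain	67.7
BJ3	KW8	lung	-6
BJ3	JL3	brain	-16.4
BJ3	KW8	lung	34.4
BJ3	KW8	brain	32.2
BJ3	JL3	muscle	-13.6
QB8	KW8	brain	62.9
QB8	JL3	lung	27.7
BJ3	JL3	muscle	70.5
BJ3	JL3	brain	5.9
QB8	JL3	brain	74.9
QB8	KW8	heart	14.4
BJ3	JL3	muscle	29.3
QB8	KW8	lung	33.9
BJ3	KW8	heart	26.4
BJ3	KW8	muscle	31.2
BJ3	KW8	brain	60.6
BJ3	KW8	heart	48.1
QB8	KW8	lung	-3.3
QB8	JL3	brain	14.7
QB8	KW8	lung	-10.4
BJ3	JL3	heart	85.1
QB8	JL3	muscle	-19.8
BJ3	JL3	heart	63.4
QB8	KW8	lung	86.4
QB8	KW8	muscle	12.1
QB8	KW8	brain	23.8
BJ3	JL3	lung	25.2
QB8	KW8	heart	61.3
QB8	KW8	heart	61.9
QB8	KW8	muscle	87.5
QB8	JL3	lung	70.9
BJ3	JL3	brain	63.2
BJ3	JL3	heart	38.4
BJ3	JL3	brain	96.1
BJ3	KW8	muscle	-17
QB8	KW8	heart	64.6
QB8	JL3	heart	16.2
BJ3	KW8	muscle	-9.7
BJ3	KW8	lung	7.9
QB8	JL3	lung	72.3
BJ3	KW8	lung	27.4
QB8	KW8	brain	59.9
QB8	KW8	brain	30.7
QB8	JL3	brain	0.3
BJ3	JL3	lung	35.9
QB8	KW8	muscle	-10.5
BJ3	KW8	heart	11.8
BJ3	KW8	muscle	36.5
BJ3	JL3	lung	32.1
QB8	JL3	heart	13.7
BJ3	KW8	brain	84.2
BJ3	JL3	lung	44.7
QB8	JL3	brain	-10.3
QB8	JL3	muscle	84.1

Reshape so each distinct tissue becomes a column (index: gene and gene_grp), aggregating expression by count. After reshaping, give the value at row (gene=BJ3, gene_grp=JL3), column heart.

Rows with gene=BJ3, gene_grp=JL3 and tissue=heart: expression values are 61.8, 85.1, 63.4, 38.4.
4 rows match — count = 4.

4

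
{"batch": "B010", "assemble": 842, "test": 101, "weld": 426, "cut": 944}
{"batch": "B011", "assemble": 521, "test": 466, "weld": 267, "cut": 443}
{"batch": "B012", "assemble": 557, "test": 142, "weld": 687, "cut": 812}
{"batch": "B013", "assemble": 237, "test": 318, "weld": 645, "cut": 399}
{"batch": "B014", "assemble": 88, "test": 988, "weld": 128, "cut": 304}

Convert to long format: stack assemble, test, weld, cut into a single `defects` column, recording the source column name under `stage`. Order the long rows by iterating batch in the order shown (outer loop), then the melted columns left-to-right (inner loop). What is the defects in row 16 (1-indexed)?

20 rows total (5 × 4). Row 16: index ⌊(16-1)/4⌋ = 3 into batch → B013; (16-1) mod 4 = 3 into the melted columns → cut.
So row 16 is (B013, cut, 399); defects = 399.

399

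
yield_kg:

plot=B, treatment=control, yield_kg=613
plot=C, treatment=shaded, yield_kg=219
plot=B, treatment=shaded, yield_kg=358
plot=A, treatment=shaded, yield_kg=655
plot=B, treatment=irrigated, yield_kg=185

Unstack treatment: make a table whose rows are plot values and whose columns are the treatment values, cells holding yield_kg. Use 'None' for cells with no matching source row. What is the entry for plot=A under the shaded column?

The long row with plot=A, treatment=shaded has yield_kg=655.

655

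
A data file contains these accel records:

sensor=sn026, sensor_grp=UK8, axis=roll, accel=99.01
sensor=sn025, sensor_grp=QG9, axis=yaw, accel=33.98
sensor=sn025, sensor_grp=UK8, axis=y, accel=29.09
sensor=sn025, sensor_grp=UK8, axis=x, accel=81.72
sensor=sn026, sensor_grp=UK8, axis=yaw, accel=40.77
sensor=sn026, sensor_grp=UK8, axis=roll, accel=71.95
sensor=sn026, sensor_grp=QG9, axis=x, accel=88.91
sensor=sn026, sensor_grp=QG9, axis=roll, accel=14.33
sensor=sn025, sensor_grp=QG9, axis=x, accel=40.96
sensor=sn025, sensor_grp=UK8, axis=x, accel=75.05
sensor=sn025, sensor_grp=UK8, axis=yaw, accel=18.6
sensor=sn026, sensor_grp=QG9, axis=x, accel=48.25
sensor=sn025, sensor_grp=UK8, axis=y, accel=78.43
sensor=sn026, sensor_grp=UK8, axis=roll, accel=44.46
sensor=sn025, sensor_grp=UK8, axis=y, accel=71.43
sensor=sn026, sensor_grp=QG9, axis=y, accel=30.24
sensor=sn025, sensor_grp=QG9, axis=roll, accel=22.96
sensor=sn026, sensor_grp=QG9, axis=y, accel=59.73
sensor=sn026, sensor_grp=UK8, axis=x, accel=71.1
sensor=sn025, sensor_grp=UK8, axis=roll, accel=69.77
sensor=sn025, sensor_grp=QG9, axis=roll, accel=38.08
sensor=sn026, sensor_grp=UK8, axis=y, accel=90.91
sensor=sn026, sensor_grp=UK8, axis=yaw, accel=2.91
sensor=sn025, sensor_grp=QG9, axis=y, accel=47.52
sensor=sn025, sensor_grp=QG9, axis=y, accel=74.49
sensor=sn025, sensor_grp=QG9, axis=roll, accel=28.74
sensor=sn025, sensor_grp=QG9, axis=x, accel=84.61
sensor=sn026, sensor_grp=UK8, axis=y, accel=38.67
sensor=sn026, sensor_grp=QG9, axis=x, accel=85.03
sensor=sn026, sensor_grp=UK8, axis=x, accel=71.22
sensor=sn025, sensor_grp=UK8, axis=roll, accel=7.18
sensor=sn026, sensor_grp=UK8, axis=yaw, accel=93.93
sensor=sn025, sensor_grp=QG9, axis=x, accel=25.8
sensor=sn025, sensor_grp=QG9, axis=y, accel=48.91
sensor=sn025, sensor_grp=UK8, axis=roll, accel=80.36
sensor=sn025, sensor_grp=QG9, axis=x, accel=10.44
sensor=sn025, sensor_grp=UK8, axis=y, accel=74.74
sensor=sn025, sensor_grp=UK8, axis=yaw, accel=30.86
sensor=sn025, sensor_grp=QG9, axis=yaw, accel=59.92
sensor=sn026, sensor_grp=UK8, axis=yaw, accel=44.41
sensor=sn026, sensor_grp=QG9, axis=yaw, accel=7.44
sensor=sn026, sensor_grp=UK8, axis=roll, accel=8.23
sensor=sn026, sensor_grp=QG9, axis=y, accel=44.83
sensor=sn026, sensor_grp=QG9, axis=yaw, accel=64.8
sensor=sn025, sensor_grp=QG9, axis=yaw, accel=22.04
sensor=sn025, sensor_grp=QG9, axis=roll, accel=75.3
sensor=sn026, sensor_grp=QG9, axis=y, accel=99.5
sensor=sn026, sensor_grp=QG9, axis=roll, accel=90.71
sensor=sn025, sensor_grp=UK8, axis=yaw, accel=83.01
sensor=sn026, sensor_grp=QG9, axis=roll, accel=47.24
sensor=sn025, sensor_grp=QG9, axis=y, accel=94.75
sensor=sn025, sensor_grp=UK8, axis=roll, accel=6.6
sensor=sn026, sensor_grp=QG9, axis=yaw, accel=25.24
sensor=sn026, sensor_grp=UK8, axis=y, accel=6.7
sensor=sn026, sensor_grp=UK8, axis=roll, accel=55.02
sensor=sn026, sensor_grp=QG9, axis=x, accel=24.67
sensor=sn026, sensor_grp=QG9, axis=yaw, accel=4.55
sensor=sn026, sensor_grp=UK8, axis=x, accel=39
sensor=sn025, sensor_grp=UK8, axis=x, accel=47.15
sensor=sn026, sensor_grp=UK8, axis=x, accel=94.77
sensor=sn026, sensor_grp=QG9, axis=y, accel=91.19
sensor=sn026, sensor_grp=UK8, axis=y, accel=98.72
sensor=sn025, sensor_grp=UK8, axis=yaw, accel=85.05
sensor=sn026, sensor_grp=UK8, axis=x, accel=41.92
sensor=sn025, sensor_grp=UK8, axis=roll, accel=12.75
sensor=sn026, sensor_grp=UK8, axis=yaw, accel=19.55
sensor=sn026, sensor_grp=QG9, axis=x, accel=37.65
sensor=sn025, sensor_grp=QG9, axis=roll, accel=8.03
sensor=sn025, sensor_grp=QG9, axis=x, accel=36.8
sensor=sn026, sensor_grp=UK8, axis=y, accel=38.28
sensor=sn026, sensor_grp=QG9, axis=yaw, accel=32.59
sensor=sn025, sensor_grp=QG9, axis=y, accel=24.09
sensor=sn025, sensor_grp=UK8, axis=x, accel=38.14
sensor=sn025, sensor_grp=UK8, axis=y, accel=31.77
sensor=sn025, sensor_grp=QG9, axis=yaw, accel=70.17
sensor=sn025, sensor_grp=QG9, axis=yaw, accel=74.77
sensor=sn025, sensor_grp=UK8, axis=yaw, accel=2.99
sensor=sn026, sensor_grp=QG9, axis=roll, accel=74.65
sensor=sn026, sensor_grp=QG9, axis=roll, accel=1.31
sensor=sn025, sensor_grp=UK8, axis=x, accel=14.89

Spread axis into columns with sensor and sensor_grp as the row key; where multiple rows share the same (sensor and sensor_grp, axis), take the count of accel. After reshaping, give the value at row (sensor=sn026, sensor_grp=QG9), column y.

Rows with sensor=sn026, sensor_grp=QG9 and axis=y: accel values are 30.24, 59.73, 44.83, 99.5, 91.19.
5 rows match — count = 5.

5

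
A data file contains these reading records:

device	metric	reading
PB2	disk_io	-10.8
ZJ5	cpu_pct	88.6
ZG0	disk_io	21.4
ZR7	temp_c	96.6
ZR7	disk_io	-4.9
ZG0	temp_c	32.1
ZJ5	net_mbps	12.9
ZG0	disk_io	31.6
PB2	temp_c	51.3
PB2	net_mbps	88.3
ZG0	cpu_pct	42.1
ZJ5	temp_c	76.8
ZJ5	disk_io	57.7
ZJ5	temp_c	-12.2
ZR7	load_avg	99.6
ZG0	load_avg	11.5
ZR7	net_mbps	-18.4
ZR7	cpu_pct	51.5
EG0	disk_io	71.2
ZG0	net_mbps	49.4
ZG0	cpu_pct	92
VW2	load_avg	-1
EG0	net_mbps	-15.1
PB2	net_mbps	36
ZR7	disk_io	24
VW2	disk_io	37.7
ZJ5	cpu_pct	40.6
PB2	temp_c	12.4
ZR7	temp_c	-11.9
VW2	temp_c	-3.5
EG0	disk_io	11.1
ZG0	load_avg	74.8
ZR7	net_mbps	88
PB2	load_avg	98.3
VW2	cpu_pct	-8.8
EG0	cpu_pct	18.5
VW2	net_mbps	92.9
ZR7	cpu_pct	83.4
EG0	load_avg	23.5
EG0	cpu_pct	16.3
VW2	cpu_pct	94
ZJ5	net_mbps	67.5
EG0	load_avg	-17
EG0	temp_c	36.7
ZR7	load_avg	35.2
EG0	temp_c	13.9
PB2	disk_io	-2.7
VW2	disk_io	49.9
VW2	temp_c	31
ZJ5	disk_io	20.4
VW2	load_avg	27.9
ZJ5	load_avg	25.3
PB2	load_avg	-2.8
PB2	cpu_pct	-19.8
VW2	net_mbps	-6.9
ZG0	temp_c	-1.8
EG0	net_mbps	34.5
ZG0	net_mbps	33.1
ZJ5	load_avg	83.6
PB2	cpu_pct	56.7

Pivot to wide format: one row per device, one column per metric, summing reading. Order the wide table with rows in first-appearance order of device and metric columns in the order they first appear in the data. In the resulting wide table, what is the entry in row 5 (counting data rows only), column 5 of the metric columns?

6.5

With rows in first-appearance order of device, row 5 is device=EG0. metric columns in first-appearance order: disk_io, cpu_pct, temp_c, net_mbps, load_avg; column 5 is load_avg.
Long rows with device=EG0, metric=load_avg: 23.5 + -17 = 6.5.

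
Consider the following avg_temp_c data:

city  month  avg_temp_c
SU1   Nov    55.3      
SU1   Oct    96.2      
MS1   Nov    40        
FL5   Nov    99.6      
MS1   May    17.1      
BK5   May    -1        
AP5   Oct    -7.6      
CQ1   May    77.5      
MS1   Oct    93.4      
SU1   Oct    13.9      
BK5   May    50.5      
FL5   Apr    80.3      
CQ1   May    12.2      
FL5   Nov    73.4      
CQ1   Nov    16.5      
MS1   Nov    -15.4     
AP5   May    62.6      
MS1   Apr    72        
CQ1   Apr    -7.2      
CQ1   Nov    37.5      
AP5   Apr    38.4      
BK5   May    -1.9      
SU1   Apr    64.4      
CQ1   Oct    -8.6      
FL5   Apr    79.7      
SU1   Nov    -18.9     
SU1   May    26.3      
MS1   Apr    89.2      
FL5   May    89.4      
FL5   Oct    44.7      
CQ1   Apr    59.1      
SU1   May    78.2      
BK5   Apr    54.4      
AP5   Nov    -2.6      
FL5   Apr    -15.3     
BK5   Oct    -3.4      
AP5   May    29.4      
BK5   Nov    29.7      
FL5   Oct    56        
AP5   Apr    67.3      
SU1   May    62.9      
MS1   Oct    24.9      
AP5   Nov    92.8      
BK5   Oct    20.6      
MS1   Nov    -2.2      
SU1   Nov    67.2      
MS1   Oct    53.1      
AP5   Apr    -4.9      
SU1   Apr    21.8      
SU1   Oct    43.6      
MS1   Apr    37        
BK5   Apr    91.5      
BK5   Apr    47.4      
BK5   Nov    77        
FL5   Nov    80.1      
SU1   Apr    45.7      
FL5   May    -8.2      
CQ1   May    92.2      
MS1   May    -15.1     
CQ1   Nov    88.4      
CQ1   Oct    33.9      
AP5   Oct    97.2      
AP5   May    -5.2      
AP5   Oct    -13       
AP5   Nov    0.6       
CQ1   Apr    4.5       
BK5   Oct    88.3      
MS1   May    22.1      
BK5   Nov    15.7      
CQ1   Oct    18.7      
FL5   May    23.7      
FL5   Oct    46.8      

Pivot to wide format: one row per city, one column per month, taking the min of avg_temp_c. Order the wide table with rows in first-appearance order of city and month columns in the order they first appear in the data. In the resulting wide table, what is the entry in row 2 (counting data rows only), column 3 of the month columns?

-15.1

With rows in first-appearance order of city, row 2 is city=MS1. month columns in first-appearance order: Nov, Oct, May, Apr; column 3 is May.
Long rows with city=MS1, month=May: min(17.1, -15.1, 22.1) = -15.1.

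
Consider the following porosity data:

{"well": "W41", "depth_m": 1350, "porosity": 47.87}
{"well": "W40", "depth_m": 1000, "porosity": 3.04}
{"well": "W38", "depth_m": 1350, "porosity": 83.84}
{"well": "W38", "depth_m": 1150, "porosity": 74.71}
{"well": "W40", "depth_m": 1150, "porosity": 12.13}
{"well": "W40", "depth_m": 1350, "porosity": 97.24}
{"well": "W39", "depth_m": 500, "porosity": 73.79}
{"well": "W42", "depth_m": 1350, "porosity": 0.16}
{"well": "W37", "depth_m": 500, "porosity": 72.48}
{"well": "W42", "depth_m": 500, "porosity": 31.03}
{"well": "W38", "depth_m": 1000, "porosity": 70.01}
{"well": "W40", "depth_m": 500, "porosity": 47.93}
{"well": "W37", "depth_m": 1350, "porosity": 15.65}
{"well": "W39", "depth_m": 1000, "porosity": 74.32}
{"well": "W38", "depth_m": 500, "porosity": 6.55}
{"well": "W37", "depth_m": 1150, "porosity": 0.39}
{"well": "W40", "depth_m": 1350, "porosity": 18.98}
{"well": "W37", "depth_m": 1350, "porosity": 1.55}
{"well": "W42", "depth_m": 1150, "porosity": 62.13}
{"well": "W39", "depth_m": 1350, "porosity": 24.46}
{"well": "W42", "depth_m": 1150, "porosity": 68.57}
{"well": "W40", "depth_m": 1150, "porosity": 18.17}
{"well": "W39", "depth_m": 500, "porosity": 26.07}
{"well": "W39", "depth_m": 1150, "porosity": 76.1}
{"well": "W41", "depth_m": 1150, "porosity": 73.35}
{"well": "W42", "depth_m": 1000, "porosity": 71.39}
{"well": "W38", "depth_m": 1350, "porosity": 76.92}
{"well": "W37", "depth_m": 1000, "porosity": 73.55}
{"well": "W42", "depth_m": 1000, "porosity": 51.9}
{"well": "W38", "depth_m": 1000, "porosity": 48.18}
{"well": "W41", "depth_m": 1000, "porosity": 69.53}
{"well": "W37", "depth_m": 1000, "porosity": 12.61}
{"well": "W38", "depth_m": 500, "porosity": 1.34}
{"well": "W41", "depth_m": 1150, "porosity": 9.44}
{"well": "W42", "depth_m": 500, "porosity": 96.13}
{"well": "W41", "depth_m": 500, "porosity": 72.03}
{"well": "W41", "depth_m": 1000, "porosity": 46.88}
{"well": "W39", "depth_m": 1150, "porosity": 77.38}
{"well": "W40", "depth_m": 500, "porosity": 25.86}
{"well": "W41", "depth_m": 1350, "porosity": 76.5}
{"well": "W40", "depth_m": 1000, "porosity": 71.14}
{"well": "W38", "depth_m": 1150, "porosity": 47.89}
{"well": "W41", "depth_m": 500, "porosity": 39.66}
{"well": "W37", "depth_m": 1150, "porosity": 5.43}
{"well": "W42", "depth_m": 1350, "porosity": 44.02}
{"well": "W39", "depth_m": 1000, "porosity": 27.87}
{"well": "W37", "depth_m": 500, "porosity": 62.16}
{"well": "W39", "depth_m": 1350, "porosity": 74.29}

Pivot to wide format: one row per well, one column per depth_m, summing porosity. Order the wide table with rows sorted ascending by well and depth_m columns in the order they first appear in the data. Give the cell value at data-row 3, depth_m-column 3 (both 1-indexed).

With rows sorted ascending by well, row 3 is well=W39. depth_m columns in first-appearance order: 1350, 1000, 1150, 500; column 3 is 1150.
Long rows with well=W39, depth_m=1150: 76.1 + 77.38 = 153.48.

153.48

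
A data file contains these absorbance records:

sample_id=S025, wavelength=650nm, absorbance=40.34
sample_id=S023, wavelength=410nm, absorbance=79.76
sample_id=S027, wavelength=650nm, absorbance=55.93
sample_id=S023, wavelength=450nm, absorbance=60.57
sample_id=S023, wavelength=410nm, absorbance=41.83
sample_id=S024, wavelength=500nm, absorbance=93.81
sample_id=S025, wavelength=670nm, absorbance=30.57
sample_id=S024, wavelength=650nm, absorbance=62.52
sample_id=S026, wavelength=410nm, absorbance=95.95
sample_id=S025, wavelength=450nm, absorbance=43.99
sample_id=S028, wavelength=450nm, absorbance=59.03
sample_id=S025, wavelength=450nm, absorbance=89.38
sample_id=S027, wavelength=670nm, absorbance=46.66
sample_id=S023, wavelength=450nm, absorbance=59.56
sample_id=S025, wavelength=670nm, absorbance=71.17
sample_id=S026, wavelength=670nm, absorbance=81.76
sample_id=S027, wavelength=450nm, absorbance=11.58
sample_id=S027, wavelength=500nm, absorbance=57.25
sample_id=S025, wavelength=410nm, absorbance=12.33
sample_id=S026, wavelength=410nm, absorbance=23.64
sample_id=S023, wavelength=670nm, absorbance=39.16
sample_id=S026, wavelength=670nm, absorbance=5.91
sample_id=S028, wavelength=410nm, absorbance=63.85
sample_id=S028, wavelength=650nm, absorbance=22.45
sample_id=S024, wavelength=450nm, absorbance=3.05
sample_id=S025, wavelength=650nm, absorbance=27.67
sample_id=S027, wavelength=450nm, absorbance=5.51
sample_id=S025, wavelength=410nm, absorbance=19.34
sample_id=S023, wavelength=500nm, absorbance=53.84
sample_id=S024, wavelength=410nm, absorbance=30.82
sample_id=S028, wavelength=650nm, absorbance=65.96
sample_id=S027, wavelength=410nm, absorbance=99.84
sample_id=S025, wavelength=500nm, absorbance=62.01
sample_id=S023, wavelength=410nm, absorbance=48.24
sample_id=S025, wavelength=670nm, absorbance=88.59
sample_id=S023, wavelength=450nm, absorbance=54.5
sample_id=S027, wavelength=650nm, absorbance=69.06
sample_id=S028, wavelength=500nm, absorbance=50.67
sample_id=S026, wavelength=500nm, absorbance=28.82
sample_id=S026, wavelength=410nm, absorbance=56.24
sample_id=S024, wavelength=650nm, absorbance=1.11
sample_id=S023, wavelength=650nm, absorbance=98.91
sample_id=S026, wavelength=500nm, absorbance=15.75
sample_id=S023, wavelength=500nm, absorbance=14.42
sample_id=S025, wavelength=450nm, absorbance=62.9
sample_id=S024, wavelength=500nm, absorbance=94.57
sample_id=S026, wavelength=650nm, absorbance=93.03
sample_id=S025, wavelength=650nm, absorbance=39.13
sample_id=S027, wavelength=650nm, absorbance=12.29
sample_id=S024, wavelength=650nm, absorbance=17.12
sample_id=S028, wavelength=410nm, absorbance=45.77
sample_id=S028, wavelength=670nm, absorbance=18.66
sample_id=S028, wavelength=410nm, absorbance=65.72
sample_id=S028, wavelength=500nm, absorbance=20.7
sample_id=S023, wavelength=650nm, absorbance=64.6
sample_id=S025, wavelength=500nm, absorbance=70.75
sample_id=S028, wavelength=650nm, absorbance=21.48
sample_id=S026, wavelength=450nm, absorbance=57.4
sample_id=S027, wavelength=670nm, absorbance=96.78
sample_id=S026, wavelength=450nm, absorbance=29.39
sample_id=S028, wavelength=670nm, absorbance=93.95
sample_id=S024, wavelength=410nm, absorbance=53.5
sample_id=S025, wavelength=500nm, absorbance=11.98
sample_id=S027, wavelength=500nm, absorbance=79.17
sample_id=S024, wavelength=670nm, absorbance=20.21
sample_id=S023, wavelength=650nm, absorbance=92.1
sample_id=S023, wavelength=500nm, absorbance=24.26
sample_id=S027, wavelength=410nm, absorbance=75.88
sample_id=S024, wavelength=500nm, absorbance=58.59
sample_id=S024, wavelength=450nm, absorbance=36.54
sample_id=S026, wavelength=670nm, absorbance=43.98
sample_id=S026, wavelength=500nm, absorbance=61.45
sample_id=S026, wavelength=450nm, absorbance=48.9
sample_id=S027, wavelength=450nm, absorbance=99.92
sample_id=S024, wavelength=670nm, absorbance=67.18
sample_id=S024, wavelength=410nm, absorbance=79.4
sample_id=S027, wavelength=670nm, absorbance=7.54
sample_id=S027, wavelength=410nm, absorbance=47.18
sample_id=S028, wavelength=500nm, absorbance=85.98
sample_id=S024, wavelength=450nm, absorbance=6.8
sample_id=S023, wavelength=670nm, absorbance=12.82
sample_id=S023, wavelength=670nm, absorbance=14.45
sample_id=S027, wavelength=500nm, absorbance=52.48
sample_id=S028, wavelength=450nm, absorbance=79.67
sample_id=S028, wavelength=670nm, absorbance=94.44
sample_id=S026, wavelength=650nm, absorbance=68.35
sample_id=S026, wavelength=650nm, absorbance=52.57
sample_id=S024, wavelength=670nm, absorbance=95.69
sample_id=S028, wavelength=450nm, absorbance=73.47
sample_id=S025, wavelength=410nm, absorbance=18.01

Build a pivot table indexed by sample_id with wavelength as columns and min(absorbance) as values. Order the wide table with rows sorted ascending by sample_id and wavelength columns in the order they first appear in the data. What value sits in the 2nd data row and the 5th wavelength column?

20.21

With rows sorted ascending by sample_id, row 2 is sample_id=S024. wavelength columns in first-appearance order: 650nm, 410nm, 450nm, 500nm, 670nm; column 5 is 670nm.
Long rows with sample_id=S024, wavelength=670nm: min(20.21, 67.18, 95.69) = 20.21.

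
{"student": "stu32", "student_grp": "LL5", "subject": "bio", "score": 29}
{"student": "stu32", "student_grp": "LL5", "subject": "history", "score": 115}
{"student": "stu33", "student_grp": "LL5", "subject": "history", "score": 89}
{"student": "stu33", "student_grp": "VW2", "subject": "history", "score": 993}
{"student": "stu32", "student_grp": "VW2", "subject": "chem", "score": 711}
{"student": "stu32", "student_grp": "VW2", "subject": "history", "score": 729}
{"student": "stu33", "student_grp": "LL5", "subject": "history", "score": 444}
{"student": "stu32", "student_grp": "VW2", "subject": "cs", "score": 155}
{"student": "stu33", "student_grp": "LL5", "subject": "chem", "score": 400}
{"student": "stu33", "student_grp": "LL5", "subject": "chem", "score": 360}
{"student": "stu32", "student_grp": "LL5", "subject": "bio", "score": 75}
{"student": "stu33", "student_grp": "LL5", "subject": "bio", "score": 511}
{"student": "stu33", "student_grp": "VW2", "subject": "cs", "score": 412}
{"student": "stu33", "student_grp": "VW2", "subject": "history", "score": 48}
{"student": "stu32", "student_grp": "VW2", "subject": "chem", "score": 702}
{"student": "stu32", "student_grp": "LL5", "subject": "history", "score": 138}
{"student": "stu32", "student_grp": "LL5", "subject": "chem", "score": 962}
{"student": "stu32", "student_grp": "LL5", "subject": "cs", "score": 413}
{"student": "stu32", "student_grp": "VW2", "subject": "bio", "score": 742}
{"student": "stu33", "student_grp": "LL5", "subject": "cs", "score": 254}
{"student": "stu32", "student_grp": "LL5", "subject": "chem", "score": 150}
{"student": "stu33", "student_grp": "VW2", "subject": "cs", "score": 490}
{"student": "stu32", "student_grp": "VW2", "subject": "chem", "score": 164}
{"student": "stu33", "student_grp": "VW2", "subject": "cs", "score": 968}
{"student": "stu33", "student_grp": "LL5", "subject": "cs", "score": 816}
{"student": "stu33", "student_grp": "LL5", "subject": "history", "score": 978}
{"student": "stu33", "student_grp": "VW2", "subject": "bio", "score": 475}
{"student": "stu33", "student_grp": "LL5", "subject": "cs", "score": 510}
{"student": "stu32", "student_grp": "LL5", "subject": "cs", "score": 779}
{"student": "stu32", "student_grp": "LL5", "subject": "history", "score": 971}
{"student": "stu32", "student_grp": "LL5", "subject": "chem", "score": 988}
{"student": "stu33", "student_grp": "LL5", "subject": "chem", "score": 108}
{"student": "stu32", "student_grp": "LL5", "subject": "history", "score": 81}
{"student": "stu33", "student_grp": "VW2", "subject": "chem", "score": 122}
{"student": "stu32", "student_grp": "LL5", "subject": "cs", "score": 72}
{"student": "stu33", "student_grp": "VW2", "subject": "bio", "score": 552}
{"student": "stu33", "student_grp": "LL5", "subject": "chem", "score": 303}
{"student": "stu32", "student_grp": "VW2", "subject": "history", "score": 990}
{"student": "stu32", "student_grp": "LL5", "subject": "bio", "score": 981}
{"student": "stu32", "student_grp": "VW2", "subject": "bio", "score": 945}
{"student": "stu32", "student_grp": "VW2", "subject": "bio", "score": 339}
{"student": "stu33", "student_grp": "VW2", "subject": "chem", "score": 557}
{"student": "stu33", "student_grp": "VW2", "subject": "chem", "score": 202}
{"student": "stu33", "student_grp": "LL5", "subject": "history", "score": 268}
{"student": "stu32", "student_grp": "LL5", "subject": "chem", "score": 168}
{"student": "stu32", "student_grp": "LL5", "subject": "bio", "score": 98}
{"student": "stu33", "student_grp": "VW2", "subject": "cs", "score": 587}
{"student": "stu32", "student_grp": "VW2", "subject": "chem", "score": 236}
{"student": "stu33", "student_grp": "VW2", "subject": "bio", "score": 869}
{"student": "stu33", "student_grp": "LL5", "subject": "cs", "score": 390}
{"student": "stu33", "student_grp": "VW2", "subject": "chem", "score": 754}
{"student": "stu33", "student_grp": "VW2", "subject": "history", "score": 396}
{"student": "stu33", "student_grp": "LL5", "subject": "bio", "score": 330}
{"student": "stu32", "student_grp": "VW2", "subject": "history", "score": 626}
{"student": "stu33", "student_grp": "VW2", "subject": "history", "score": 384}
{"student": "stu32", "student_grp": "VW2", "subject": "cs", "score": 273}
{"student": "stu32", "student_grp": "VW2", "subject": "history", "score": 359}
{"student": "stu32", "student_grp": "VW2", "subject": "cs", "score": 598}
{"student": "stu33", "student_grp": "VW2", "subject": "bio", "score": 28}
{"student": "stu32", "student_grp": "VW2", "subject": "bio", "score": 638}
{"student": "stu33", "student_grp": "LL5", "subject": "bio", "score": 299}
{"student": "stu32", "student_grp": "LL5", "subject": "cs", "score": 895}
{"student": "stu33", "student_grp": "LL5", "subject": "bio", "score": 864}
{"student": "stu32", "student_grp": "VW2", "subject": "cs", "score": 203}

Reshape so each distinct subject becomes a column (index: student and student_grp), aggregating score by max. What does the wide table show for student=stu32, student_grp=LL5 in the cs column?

895

Rows with student=stu32, student_grp=LL5 and subject=cs: score values are 413, 779, 72, 895.
max(413, 779, 72, 895) = 895.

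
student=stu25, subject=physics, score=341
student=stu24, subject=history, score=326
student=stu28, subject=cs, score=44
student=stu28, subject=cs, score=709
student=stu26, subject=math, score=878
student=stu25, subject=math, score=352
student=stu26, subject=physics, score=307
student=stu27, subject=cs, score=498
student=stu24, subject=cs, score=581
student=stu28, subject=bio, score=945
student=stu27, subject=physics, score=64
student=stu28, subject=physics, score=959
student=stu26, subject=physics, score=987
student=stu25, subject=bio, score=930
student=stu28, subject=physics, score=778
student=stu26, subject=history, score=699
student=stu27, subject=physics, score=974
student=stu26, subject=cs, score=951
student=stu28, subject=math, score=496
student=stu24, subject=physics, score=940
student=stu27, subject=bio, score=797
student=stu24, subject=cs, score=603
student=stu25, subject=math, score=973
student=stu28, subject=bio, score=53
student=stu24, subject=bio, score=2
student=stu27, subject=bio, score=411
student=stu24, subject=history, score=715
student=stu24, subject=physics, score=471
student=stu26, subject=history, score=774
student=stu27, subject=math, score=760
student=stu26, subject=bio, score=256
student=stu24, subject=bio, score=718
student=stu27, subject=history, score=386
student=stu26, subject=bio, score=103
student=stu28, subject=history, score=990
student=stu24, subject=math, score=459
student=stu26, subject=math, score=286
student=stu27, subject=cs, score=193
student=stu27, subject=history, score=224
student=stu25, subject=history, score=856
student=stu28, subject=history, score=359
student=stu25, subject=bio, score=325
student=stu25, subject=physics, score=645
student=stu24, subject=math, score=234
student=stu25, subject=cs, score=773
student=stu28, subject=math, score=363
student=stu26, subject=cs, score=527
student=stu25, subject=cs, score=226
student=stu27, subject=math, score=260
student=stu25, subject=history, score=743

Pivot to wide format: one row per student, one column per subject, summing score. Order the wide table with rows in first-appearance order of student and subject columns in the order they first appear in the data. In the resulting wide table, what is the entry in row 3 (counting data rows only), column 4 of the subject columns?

With rows in first-appearance order of student, row 3 is student=stu28. subject columns in first-appearance order: physics, history, cs, math, bio; column 4 is math.
Long rows with student=stu28, subject=math: 496 + 363 = 859.

859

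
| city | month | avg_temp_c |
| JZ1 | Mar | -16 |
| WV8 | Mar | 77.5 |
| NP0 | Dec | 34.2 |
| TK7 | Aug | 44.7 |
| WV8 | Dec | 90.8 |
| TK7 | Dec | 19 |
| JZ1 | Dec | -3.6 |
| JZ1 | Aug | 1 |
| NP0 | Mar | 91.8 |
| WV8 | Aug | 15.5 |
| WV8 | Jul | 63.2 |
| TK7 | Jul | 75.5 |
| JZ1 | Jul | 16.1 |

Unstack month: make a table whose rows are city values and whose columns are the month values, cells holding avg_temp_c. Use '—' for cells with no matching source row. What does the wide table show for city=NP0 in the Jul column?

No long-format row has city=NP0 and month=Jul, so the cell is —.

—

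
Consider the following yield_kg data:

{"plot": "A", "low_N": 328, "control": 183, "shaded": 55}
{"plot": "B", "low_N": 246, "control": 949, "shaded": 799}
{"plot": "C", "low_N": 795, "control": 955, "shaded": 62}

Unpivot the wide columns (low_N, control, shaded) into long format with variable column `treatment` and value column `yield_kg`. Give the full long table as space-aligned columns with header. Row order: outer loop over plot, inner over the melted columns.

plot  treatment  yield_kg
A     low_N      328     
A     control    183     
A     shaded     55      
B     low_N      246     
B     control    949     
B     shaded     799     
C     low_N      795     
C     control    955     
C     shaded     62      

Each (plot, column) pair becomes one row: 3 × 3 = 9 rows.
For example, (A, low_N) → yield_kg=328.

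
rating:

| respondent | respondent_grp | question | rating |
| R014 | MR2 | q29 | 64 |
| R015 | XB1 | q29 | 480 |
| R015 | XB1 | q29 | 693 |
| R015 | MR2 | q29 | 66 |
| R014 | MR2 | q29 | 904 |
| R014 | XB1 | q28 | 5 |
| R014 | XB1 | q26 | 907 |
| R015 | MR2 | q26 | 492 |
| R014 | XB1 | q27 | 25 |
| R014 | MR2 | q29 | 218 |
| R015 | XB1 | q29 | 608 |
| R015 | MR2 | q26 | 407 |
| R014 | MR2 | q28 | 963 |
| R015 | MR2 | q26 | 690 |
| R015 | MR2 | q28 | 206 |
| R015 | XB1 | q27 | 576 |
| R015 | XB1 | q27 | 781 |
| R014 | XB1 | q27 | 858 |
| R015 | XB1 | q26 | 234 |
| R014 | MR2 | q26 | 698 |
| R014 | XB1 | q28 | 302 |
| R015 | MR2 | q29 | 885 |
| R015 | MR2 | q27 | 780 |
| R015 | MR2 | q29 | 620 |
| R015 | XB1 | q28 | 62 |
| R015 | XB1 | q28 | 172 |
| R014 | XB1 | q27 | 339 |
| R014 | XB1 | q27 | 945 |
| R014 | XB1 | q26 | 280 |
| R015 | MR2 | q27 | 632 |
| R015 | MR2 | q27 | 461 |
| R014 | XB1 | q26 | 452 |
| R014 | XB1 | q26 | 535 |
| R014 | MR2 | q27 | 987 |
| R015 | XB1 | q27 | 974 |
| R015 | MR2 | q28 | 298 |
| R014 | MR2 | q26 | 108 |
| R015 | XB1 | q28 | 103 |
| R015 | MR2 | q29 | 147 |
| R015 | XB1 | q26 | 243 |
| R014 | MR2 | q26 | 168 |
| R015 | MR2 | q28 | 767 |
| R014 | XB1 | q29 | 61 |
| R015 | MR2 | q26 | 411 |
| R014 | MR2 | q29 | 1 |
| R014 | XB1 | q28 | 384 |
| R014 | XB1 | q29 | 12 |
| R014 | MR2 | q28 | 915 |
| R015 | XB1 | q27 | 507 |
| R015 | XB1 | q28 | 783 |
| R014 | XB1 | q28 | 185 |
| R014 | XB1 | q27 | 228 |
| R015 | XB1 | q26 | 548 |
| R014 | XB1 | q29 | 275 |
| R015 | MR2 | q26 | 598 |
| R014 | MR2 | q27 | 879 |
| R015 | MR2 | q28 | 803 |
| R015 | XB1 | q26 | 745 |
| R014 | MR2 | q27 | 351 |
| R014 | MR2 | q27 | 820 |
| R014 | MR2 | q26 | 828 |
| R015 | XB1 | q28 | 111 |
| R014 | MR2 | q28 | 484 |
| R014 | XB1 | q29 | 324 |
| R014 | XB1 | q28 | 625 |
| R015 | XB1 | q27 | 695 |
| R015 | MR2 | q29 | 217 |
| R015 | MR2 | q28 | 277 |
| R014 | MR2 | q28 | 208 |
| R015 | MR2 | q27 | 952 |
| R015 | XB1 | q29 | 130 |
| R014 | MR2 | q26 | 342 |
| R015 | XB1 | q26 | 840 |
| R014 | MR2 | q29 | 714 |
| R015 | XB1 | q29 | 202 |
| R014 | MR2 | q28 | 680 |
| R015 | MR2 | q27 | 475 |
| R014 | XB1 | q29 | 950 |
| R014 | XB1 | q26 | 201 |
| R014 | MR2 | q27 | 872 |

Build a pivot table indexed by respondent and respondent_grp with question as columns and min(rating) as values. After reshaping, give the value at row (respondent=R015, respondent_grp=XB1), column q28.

62

Rows with respondent=R015, respondent_grp=XB1 and question=q28: rating values are 62, 172, 103, 783, 111.
min(62, 172, 103, 783, 111) = 62.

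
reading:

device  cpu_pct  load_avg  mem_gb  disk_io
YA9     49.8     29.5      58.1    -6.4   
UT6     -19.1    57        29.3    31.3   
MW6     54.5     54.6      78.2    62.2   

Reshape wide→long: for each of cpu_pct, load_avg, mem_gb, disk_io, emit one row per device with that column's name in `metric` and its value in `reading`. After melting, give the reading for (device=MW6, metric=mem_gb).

78.2

Unpivoting turns each (device, wide-column) pair into one long row.
The wide cell at row MW6, column mem_gb holds 78.2, so the long row (MW6, mem_gb) has reading=78.2.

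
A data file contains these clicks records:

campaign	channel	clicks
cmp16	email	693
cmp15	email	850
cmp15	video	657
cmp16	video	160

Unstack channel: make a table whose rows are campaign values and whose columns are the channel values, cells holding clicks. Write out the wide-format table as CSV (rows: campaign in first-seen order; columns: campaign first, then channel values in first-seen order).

Columns: campaign plus the 2 distinct channel values (email, video).
For example, row cmp16 column email takes clicks=693 from the long row (cmp16, email).

campaign,email,video
cmp16,693,160
cmp15,850,657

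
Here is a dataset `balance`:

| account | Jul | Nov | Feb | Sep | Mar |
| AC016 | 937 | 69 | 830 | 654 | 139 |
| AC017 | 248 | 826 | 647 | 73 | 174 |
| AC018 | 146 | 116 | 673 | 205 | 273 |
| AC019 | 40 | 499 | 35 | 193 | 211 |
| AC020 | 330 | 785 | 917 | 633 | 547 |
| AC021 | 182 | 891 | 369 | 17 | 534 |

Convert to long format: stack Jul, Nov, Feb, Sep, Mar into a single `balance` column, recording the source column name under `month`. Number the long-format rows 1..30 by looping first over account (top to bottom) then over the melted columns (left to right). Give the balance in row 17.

30 rows total (6 × 5). Row 17: index ⌊(17-1)/5⌋ = 3 into account → AC019; (17-1) mod 5 = 1 into the melted columns → Nov.
So row 17 is (AC019, Nov, 499); balance = 499.

499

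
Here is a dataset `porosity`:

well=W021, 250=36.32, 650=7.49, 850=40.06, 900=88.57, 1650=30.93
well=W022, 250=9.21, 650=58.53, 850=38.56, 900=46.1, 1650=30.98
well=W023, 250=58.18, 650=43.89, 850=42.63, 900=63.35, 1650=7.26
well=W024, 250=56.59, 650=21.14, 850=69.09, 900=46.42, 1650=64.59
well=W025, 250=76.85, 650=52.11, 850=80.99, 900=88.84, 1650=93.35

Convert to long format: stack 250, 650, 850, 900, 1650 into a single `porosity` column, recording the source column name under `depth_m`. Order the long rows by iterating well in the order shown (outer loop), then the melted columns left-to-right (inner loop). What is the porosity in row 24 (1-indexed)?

88.84

25 rows total (5 × 5). Row 24: index ⌊(24-1)/5⌋ = 4 into well → W025; (24-1) mod 5 = 3 into the melted columns → 900.
So row 24 is (W025, 900, 88.84); porosity = 88.84.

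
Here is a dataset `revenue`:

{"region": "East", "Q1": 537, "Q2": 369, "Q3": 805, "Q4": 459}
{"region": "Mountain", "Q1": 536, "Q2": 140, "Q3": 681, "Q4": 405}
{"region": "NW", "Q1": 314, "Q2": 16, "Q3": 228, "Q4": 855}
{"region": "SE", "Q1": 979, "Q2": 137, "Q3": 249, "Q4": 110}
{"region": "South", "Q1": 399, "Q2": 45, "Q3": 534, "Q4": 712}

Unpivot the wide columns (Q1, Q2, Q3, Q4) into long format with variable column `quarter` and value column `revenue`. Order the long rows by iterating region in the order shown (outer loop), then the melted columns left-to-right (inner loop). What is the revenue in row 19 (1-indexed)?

20 rows total (5 × 4). Row 19: index ⌊(19-1)/4⌋ = 4 into region → South; (19-1) mod 4 = 2 into the melted columns → Q3.
So row 19 is (South, Q3, 534); revenue = 534.

534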